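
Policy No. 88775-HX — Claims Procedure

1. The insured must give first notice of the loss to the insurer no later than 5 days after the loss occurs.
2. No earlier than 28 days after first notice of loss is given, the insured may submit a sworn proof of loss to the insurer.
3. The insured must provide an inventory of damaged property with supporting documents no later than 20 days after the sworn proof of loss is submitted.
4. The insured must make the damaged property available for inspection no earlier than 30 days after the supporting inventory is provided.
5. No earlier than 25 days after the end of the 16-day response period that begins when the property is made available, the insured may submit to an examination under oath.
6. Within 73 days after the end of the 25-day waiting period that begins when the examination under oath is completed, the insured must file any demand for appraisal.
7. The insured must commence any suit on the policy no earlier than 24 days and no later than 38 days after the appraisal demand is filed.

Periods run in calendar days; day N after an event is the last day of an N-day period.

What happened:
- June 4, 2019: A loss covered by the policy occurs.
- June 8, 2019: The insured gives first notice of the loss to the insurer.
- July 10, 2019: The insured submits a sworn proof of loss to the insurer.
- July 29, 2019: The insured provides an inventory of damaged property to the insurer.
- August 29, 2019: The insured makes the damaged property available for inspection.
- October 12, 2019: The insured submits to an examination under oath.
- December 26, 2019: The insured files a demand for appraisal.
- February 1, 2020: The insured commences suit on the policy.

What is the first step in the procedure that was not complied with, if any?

(1) due by June 4, 2019 + 5 days = June 9, 2019; June 8, 2019 is within that limit.
(2) permitted from June 8, 2019 + 28 days = July 6, 2019 onward; done July 10, 2019, after the minimum wait.
(3) due by July 10, 2019 + 20 days = July 30, 2019; completed July 29, 2019, before the deadline.
(4) permitted from July 29, 2019 + 30 days = August 28, 2019 onward; August 29, 2019 is on or after that date.
(5) permitted from September 14, 2019 + 25 days = October 9, 2019 onward; done October 12, 2019 — permitted.
(6) due by November 6, 2019 + 73 days = January 18, 2020; completed December 26, 2019, before the deadline.
(7) the permitted window runs from December 26, 2019 + 24 = January 19, 2020 to December 26, 2019 + 38 = February 2, 2020; February 1, 2020 falls inside that range.

None — every step was satisfied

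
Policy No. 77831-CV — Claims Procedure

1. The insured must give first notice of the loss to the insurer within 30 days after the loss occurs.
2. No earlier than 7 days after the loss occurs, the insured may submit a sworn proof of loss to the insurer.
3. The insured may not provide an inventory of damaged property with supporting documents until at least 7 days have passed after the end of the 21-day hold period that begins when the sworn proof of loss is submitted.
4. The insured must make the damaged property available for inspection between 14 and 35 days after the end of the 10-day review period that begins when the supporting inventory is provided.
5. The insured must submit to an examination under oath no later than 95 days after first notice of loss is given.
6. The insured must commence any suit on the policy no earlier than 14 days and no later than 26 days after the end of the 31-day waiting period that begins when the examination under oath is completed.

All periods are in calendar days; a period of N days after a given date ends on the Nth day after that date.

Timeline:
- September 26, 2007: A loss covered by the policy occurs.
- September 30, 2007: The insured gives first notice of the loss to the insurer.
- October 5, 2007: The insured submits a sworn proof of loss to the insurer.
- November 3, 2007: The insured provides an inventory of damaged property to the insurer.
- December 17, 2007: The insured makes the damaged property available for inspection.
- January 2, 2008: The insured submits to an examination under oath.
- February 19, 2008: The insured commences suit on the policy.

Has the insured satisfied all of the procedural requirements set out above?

Yes

Step 1 — counting 30 days from September 26, 2007 (when the loss occurs) gives a deadline of October 26, 2007; September 30, 2007 is within that limit.
Step 2 — must wait 7 days from September 26, 2007 (when the loss occurs), so not before October 3, 2007; done October 5, 2007, after the minimum wait.
Step 3 — must wait 7 days from October 26, 2007 (end of the 21-day hold period, which began when the sworn proof of loss is submitted on October 5, 2007), so not before November 2, 2007; done November 3, 2007, after the minimum wait.
Step 4 — 14 and 35 days from November 13, 2007 (end of the 10-day review period, which began when the supporting inventory is provided on November 3, 2007) are November 27, 2007 and December 18, 2007 respectively; December 17, 2007 falls inside that range.
Step 5 — counting 95 days from September 30, 2007 (when first notice of loss is given) gives a deadline of January 3, 2008; January 2, 2008 is within that limit.
Step 6 — 14 and 26 days from February 2, 2008 (end of the 31-day waiting period, which began when the examination under oath is completed on January 2, 2008) are February 16, 2008 and February 28, 2008 respectively; done February 19, 2008, which is between those dates.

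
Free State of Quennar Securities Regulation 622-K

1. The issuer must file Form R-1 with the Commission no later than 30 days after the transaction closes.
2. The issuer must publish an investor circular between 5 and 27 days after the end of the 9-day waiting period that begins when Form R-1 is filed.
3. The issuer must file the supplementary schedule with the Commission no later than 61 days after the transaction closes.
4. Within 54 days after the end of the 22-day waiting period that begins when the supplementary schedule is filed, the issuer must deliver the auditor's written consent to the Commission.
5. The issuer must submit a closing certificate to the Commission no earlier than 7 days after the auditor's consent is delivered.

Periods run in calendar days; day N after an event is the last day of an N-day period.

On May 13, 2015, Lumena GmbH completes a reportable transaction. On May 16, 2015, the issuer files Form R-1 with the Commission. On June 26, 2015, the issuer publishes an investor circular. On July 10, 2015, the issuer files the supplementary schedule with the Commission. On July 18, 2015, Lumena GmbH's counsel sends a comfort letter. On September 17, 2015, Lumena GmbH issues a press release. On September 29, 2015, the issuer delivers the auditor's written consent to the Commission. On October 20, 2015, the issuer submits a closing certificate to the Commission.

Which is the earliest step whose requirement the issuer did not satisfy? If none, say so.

Step 2

Step 1 — counting 30 days from May 13, 2015 (when the transaction closes) gives a deadline of June 12, 2015; May 16, 2015 is within that limit.
Step 2 — 5 and 27 days from May 25, 2015 (end of the 9-day waiting period, which began when Form R-1 is filed on May 16, 2015) are May 30, 2015 and June 21, 2015 respectively; June 26, 2015 is 5 days past the end of the window.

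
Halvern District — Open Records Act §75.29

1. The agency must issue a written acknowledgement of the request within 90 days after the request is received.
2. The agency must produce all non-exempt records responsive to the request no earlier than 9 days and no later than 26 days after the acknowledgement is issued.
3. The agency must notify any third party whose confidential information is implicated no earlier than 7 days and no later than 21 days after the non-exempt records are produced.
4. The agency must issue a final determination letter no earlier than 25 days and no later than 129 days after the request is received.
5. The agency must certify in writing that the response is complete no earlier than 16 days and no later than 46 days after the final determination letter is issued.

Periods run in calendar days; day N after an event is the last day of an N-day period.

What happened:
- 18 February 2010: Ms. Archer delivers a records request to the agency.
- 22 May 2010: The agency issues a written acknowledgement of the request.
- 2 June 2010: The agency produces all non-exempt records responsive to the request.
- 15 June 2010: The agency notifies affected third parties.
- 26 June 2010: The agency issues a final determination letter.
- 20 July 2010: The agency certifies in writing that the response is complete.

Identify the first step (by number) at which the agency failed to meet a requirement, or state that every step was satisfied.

Step 1: 90 days after 18 February 2010 (when the request is received) is 19 May 2010; 22 May 2010 misses that deadline by 3 days.
That is the first point of non-compliance.

Step 1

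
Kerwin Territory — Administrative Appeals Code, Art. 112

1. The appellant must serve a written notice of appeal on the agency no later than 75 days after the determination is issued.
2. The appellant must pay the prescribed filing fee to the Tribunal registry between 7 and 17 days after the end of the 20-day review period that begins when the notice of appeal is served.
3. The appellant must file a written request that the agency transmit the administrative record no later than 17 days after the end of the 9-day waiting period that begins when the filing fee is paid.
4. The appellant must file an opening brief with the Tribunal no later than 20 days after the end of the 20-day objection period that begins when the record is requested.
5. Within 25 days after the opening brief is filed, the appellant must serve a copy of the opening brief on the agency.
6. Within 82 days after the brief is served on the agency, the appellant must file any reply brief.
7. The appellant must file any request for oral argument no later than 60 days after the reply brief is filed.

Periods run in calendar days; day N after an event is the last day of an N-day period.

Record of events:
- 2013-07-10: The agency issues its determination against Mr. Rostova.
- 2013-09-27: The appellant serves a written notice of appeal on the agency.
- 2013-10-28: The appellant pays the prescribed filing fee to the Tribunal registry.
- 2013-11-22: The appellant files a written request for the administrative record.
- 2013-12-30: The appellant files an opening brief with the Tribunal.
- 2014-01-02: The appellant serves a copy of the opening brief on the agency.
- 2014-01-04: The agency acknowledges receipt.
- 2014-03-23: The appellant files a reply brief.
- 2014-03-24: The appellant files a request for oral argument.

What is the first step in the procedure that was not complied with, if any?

Step 1: 75 days after 2013-07-10 (when the determination is issued) is 2013-09-23; done 2013-09-27 — 4 days late.

Step 1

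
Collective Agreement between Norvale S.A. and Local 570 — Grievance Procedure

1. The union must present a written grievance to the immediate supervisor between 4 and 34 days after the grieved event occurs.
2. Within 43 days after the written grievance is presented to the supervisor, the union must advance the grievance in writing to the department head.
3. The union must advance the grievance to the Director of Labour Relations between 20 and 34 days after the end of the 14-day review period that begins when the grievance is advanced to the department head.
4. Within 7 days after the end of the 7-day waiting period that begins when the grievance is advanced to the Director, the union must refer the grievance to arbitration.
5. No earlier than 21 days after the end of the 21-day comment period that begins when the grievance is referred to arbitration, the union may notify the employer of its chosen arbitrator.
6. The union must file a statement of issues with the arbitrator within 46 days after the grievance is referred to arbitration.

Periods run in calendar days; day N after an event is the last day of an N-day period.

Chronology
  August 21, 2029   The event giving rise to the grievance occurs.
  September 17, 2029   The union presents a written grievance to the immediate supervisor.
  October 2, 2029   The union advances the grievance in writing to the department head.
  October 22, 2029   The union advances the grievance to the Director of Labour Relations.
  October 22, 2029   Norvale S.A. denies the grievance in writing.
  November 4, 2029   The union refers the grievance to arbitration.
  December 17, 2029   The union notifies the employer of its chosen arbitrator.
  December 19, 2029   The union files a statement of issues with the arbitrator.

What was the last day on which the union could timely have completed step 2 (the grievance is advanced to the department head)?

Step 2 runs from September 17, 2029, when the written grievance is presented to the supervisor. 43 days after September 17, 2029 is October 30, 2029.

October 30, 2029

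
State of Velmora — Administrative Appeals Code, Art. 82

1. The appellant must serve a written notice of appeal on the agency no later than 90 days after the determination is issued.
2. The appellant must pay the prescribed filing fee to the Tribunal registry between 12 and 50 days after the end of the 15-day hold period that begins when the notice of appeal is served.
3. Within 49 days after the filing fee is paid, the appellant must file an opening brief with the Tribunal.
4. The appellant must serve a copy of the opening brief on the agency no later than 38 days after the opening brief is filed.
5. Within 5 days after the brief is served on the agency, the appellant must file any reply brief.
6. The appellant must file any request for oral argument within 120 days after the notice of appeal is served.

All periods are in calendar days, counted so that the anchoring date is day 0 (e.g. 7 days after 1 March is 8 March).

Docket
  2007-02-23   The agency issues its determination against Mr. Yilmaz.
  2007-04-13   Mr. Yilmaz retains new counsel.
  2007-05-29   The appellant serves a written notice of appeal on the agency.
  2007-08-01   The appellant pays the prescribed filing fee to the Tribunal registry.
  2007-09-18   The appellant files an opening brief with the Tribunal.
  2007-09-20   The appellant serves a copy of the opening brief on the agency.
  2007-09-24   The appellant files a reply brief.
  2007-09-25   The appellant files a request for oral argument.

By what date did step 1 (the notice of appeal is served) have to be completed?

2007-05-24

Step 1 runs from 2007-02-23, when the determination is issued. 90 days after 2007-02-23 is 2007-05-24.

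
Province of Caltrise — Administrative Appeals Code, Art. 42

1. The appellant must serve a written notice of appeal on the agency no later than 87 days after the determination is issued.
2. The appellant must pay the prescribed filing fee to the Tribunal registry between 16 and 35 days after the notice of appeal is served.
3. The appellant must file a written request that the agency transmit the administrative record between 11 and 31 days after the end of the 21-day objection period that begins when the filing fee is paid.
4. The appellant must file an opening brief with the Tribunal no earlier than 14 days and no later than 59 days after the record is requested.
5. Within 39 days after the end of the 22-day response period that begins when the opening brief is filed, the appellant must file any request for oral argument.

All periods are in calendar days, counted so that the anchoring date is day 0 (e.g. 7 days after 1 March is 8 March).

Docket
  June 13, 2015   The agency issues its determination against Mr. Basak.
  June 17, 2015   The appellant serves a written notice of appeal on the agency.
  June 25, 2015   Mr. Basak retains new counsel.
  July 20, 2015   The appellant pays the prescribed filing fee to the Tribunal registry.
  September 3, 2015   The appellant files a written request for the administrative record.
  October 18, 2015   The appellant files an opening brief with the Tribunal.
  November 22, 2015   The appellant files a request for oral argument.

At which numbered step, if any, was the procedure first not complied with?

Step 1: 87 days after June 13, 2015 (when the determination is issued) is September 8, 2015; completed June 17, 2015, before the deadline.
Step 2: the window is 16–35 days after June 17, 2015 (when the notice of appeal is served), so July 3, 2015 through July 22, 2015; July 20, 2015 falls inside that range.
Step 3: the window is 11–31 days after August 10, 2015 (end of the 21-day objection period, which began when the filing fee is paid on July 20, 2015), so August 21, 2015 through September 10, 2015; done September 3, 2015 — within the window.
Step 4: the window is 14–59 days after September 3, 2015 (when the record is requested), so September 17, 2015 through November 1, 2015; done October 18, 2015, which is between those dates.
Step 5: 39 days after November 9, 2015 (end of the 22-day response period, which began when the opening brief is filed on October 18, 2015) is December 18, 2015; completed November 22, 2015, before the deadline.

None — every step was satisfied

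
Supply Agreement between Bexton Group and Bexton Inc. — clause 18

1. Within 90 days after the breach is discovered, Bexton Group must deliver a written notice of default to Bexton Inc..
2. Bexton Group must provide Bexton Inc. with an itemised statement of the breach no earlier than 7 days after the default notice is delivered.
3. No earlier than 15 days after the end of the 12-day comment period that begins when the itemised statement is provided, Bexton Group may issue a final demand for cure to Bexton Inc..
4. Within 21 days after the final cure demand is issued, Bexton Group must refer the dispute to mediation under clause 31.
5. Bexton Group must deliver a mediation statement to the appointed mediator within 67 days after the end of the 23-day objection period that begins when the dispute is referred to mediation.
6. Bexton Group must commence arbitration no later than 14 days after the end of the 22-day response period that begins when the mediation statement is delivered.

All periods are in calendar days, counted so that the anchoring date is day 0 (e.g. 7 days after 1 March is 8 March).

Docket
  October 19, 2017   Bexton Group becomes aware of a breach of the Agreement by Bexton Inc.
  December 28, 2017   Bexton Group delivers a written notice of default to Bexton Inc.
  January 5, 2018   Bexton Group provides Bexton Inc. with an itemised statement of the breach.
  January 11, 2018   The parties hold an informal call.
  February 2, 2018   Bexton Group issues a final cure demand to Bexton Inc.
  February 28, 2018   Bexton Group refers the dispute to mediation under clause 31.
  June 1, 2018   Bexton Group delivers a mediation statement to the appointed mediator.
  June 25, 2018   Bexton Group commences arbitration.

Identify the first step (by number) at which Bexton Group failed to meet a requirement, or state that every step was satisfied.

Step 4

Step 1 — counting 90 days from October 19, 2017 (when the breach is discovered) gives a deadline of January 17, 2018; December 28, 2017 is within that limit.
Step 2 — must wait 7 days from December 28, 2017 (when the default notice is delivered), so not before January 4, 2018; done January 5, 2018, after the minimum wait.
Step 3 — must wait 15 days from January 17, 2018 (end of the 12-day comment period, which began when the itemised statement is provided on January 5, 2018), so not before February 1, 2018; February 2, 2018 is on or after that date.
Step 4 — counting 21 days from February 2, 2018 (when the final cure demand is issued) gives a deadline of February 23, 2018; not done until February 28, 2018, 5 days after the deadline.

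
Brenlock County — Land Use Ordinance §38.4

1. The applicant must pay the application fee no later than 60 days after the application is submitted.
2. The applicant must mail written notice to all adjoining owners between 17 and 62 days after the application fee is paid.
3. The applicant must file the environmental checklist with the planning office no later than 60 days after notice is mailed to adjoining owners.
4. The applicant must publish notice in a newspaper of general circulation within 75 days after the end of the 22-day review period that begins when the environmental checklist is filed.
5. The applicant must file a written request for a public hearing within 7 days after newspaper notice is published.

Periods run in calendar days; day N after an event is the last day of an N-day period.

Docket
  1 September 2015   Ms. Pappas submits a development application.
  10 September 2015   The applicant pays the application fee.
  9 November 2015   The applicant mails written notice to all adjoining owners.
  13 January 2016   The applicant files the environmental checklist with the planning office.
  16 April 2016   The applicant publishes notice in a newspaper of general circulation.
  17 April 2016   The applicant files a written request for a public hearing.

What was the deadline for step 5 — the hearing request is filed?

Step 5 runs from 16 April 2016, when newspaper notice is published. 7 days after 16 April 2016 is 23 April 2016.

23 April 2016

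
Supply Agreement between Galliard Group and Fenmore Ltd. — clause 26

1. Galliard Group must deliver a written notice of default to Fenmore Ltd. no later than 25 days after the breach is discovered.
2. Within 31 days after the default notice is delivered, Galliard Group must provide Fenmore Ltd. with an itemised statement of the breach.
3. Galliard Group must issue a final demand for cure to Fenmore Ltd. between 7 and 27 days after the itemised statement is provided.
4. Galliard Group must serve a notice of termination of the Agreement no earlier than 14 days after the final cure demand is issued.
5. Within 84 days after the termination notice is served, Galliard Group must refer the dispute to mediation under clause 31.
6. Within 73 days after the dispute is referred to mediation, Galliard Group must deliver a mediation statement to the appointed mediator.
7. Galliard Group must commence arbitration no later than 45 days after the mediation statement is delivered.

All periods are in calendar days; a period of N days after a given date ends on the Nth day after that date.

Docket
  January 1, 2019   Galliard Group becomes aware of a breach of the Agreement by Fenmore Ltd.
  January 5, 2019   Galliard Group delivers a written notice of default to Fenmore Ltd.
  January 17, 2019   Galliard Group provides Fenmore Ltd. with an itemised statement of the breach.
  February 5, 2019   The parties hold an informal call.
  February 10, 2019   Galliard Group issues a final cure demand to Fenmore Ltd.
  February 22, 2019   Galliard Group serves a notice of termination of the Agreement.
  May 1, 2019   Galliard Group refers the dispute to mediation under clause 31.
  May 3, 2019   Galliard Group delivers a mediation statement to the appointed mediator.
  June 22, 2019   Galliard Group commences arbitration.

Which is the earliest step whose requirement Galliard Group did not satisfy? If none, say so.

(1) due by January 1, 2019 + 25 days = January 26, 2019; done January 5, 2019 — timely.
(2) due by January 5, 2019 + 31 days = February 5, 2019; done January 17, 2019 — timely.
(3) the permitted window runs from January 17, 2019 + 7 = January 24, 2019 to January 17, 2019 + 27 = February 13, 2019; done February 10, 2019, which is between those dates.
(4) permitted from February 10, 2019 + 14 days = February 24, 2019 onward; done February 22, 2019 — 2 days too early.

Step 4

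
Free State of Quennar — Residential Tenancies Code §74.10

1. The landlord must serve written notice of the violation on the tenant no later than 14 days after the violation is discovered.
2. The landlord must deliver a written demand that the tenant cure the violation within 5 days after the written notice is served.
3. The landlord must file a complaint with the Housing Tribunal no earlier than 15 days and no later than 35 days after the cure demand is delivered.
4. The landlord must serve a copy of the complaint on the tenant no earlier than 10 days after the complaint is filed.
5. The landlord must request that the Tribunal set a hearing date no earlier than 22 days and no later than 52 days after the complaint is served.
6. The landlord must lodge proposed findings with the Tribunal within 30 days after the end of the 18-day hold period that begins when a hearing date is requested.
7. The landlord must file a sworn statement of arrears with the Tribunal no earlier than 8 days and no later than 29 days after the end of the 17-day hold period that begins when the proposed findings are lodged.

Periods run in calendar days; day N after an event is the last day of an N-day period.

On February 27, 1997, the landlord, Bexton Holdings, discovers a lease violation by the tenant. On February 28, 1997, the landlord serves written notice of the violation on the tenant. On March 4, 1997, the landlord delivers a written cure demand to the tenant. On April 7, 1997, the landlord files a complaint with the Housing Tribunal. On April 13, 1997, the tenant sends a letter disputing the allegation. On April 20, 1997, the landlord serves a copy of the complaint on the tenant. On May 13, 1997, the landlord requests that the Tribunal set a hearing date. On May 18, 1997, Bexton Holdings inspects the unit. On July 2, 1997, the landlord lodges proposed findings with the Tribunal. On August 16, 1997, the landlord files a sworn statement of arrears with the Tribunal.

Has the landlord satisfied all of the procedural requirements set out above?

No

(1) due by February 27, 1997 + 14 days = March 13, 1997; completed February 28, 1997, before the deadline.
(2) due by February 28, 1997 + 5 days = March 5, 1997; done March 4, 1997 — timely.
(3) the permitted window runs from March 4, 1997 + 15 = March 19, 1997 to March 4, 1997 + 35 = April 8, 1997; done April 7, 1997, which is between those dates.
(4) permitted from April 7, 1997 + 10 days = April 17, 1997 onward; done April 20, 1997 — permitted.
(5) the permitted window runs from April 20, 1997 + 22 = May 12, 1997 to April 20, 1997 + 52 = June 11, 1997; May 13, 1997 falls inside that range.
(6) due by May 31, 1997 + 30 days = June 30, 1997; July 2, 1997 misses that deadline by 2 days.
No need to go further; step 6 was not satisfied.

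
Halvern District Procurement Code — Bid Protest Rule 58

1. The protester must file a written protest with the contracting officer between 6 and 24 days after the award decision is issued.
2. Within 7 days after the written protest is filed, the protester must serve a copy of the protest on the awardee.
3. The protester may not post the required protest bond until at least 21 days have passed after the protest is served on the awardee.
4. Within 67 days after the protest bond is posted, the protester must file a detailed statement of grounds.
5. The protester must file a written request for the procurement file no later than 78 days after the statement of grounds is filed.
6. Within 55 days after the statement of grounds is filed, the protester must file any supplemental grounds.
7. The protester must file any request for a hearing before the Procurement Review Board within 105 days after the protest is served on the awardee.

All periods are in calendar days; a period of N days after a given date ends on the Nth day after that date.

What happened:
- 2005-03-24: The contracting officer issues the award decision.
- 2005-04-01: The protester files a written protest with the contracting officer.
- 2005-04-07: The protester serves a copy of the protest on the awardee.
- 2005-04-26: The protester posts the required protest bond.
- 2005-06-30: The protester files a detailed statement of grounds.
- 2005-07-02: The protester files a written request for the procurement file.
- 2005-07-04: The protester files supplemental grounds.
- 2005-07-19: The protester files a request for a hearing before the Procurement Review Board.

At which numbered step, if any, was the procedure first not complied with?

Step 3

Step 1: the window is 6–24 days after 2005-03-24 (when the award decision is issued), so 2005-03-30 through 2005-04-17; 2005-04-01 falls inside that range.
Step 2: 7 days after 2005-04-01 (when the written protest is filed) is 2005-04-08; completed 2005-04-07, before the deadline.
Step 3: the earliest permitted date is 21 days after 2005-04-07 (when the protest is served on the awardee), i.e. 2005-04-28; acted on 2005-04-26, 2 days prematurely.
The procedure was therefore not followed at step 3.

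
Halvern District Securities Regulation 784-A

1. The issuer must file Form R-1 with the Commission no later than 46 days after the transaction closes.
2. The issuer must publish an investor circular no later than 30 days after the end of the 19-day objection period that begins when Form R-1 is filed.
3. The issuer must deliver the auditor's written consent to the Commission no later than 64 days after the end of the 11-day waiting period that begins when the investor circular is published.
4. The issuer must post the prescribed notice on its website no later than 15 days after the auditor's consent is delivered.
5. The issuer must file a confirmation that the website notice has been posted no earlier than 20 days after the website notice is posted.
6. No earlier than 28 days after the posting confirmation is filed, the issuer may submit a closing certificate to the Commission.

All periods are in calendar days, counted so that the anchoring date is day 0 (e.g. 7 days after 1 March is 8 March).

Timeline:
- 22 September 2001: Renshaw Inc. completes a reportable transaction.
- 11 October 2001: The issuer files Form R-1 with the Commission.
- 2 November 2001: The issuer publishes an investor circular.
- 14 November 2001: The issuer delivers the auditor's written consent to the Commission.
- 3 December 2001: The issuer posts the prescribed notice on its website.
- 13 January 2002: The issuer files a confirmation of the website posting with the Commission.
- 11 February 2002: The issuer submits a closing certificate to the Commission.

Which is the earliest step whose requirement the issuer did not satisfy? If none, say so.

Step 4

(1) due by 22 September 2001 + 46 days = 7 November 2001; done 11 October 2001 — timely.
(2) due by 30 October 2001 + 30 days = 29 November 2001; completed 2 November 2001, before the deadline.
(3) due by 13 November 2001 + 64 days = 16 January 2002; completed 14 November 2001, before the deadline.
(4) due by 14 November 2001 + 15 days = 29 November 2001; 3 December 2001 misses that deadline by 4 days.
The procedure was therefore not followed at step 4.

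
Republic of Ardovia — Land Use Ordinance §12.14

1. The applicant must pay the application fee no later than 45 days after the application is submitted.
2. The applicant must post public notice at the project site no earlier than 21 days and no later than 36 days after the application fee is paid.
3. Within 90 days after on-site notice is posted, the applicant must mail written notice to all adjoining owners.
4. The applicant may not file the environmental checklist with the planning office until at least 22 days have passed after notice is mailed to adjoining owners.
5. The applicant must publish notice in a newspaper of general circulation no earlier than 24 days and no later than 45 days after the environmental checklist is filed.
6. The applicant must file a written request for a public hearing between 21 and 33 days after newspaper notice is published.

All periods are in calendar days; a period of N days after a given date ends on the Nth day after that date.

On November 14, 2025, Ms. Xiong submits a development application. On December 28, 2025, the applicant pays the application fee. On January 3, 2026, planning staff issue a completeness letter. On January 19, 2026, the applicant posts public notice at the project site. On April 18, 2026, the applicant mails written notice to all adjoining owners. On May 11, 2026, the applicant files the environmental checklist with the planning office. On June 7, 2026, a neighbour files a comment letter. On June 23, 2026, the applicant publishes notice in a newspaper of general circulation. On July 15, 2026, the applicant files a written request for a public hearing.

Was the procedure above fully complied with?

Yes

(1) due by November 14, 2025 + 45 days = December 29, 2025; completed December 28, 2025, before the deadline.
(2) the permitted window runs from December 28, 2025 + 21 = January 18, 2026 to December 28, 2025 + 36 = February 2, 2026; done January 19, 2026 — within the window.
(3) due by January 19, 2026 + 90 days = April 19, 2026; completed April 18, 2026, before the deadline.
(4) permitted from April 18, 2026 + 22 days = May 10, 2026 onward; May 11, 2026 is on or after that date.
(5) the permitted window runs from May 11, 2026 + 24 = June 4, 2026 to May 11, 2026 + 45 = June 25, 2026; June 23, 2026 falls inside that range.
(6) the permitted window runs from June 23, 2026 + 21 = July 14, 2026 to June 23, 2026 + 33 = July 26, 2026; done July 15, 2026, which is between those dates.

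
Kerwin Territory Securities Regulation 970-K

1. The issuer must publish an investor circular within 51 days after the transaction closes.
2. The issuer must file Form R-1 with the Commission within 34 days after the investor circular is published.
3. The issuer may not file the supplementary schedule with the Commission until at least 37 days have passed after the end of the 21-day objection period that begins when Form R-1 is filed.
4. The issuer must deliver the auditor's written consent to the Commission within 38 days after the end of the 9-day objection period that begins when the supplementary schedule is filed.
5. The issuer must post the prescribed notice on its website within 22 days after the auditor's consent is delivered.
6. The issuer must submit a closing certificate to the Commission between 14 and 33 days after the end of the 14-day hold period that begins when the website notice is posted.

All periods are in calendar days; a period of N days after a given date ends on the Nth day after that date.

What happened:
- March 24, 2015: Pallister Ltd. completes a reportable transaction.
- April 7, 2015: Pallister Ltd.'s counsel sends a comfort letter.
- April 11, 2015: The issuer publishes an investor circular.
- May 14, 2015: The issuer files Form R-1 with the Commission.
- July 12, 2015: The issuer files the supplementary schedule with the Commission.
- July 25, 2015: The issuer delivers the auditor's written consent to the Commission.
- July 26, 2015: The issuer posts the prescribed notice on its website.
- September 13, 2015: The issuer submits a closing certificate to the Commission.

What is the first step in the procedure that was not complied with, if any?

Step 1 — counting 51 days from March 24, 2015 (when the transaction closes) gives a deadline of May 14, 2015; April 11, 2015 is within that limit.
Step 2 — counting 34 days from April 11, 2015 (when the investor circular is published) gives a deadline of May 15, 2015; done May 14, 2015 — timely.
Step 3 — must wait 37 days from June 4, 2015 (end of the 21-day objection period, which began when Form R-1 is filed on May 14, 2015), so not before July 11, 2015; July 12, 2015 is on or after that date.
Step 4 — counting 38 days from July 21, 2015 (end of the 9-day objection period, which began when the supplementary schedule is filed on July 12, 2015) gives a deadline of August 28, 2015; done July 25, 2015 — timely.
Step 5 — counting 22 days from July 25, 2015 (when the auditor's consent is delivered) gives a deadline of August 16, 2015; July 26, 2015 is within that limit.
Step 6 — 14 and 33 days from August 9, 2015 (end of the 14-day hold period, which began when the website notice is posted on July 26, 2015) are August 23, 2015 and September 11, 2015 respectively; done September 13, 2015 — 2 days after the window closed.
The analysis stops there.

Step 6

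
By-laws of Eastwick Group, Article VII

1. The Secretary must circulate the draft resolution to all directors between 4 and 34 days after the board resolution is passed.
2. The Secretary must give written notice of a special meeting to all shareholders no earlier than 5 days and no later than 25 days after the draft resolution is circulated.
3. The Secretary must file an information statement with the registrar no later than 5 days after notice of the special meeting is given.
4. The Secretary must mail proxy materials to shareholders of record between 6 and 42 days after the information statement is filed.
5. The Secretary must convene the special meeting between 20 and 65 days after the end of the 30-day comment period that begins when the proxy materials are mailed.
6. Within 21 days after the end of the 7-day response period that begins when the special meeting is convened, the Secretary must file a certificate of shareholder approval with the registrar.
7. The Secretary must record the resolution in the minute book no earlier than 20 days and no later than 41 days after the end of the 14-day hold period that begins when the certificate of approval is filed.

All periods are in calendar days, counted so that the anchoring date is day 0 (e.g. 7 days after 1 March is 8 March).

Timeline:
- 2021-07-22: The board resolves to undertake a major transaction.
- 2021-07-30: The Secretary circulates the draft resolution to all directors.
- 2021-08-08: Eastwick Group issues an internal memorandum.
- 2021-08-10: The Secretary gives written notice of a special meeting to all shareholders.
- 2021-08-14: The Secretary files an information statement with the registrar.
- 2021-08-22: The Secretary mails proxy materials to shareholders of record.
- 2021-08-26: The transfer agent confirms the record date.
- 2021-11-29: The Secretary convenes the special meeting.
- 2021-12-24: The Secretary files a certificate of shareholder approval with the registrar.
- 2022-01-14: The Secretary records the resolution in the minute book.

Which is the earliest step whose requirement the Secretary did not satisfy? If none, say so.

Step 5

Step 1: the window is 4–34 days after 2021-07-22 (when the board resolution is passed), so 2021-07-26 through 2021-08-25; done 2021-07-30 — within the window.
Step 2: the window is 5–25 days after 2021-07-30 (when the draft resolution is circulated), so 2021-08-04 through 2021-08-24; 2021-08-10 falls inside that range.
Step 3: 5 days after 2021-08-10 (when notice of the special meeting is given) is 2021-08-15; completed 2021-08-14, before the deadline.
Step 4: the window is 6–42 days after 2021-08-14 (when the information statement is filed), so 2021-08-20 through 2021-09-25; 2021-08-22 falls inside that range.
Step 5: the window is 20–65 days after 2021-09-21 (end of the 30-day comment period, which began when the proxy materials are mailed on 2021-08-22), so 2021-10-11 through 2021-11-25; done 2021-11-29 — 4 days after the window closed.
The analysis stops there.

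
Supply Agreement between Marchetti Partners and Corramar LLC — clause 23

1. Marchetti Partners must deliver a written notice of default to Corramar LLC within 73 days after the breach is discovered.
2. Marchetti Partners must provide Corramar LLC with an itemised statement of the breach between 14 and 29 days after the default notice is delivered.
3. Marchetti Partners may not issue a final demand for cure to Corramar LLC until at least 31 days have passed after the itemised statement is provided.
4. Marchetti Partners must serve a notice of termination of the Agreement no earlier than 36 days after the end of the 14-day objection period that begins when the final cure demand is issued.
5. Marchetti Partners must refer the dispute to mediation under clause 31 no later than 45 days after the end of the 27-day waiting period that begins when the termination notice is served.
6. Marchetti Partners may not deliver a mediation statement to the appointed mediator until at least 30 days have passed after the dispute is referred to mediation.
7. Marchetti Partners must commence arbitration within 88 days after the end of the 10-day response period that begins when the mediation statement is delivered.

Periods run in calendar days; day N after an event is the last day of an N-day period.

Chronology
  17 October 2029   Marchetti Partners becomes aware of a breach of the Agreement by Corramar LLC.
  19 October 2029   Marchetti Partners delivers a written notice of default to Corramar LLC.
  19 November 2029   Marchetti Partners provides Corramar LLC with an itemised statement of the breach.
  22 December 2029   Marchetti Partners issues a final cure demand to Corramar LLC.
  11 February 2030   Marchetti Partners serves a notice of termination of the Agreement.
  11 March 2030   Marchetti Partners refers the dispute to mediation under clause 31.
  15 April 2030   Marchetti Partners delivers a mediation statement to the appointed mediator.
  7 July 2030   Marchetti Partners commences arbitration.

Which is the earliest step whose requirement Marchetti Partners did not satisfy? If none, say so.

Step 2

(1) due by 17 October 2029 + 73 days = 29 December 2029; completed 19 October 2029, before the deadline.
(2) the permitted window runs from 19 October 2029 + 14 = 2 November 2029 to 19 October 2029 + 29 = 17 November 2029; done 19 November 2029 — 2 days after the window closed.
That is the first point of non-compliance.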